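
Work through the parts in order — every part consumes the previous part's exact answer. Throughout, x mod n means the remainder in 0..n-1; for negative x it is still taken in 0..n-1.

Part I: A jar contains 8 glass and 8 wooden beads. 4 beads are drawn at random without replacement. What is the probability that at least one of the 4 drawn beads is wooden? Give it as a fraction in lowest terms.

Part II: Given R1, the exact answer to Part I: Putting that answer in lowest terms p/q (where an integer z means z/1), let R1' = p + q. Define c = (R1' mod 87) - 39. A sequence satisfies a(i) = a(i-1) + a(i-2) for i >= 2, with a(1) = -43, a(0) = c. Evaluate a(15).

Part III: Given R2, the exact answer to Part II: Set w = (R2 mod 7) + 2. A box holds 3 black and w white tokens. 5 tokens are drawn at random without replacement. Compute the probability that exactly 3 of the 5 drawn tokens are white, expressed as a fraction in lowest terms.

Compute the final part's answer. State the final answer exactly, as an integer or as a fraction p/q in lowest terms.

Part I: total draws C(16,4) = 1820; complement C(8,4) = 70; favorable 1820 - 70 = 1750; P = 25/26; answer 25/26
Part II: R1 = 25/26; threaded value p + q = 51; c = 12; a(2) = 1*(-43) + 1*(12) = -31; iterating: a(2)=-31, a(3)=-74, a(4)=-105, a(5)=-179, a(6)=-284, a(7)=-463, a(8)=-747, a(9)=-1210, a(10)=-1957, a(11)=-3167, a(12)=-5124, a(13)=-8291, a(14)=-13415, a(15)=-21706; answer -21706
Part III: R2 = -21706; w = 3; total draws C(6,5) = 6; favorable C(3,3)*C(3,2) = 3; P = 1/2; answer 1/2

1/2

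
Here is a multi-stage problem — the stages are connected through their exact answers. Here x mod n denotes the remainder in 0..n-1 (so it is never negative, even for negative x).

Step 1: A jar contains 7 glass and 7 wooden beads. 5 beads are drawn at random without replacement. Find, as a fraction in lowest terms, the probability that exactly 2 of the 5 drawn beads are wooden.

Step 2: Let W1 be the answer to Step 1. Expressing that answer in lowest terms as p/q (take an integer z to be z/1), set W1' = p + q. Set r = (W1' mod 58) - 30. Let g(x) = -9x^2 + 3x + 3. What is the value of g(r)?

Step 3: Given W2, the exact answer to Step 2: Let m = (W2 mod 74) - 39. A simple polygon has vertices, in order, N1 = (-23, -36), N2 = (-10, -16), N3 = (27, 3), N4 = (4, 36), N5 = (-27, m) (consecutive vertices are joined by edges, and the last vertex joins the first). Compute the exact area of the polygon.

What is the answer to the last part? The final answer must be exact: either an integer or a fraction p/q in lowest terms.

1144

Step 1: total draws C(14,5) = 2002; favorable C(7,2)*C(7,3) = 735; P = 105/286; answer 105/286
Step 2: W1 = 105/286; threaded value p + q = 391; r = 13; -9*(13)^2 + 3*(13)^1 + 3 = (-1521) + (39) + (3) = -1479; answer -1479
Step 3: W2 = -1479; m = -38; cross terms: (-23*-16 - -10*-36)=8, (-10*3 - 27*-16)=402, (27*36 - 4*3)=960, (4*-38 - -27*36)=820, (-27*-36 - -23*-38)=98; twice the area = |2288| = 2288; area = 1144; answer 1144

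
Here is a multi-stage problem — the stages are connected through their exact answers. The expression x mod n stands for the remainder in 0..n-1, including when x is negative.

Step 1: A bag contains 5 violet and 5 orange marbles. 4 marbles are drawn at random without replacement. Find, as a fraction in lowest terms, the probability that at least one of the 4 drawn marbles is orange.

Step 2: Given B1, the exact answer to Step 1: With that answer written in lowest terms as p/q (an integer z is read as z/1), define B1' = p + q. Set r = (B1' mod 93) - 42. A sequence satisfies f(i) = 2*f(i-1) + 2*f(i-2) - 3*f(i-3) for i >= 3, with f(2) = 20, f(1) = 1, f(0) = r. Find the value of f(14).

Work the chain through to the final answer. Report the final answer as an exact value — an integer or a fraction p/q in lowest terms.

Step 1: total draws C(10,4) = 210; complement C(5,4) = 5; favorable 210 - 5 = 205; P = 41/42; answer 41/42
Step 2: B1 = 41/42; threaded value p + q = 83; r = 41; f(3) = 2*(20) + 2*(1) - 3*(41) = -81; iterating: f(3)=-81, f(4)=-125, f(5)=-472, f(6)=-951, f(7)=-2471, f(8)=-5428, f(9)=-12945, f(10)=-29333, f(11)=-68272, f(12)=-156375, f(13)=-361295, f(14)=-830524; answer -830524

-830524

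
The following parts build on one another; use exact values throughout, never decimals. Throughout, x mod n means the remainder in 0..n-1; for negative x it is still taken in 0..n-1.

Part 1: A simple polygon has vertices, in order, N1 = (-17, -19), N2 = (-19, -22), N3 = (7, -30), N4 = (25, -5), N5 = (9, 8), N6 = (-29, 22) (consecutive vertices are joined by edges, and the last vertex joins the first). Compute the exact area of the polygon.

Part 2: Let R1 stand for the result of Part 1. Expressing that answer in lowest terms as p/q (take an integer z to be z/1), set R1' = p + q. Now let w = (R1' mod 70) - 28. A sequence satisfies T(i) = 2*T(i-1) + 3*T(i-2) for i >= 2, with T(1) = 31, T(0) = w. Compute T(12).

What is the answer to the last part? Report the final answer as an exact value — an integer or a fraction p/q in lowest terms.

7971629

Part 1: cross terms: (-17*-22 - -19*-19)=13, (-19*-30 - 7*-22)=724, (7*-5 - 25*-30)=715, (25*8 - 9*-5)=245, (9*22 - -29*8)=430, (-29*-19 - -17*22)=925; twice the area = |3052| = 3052; area = 1526; answer 1526
Part 2: R1 = 1526; threaded value p + q = 1527; w = 29; T(2) = 2*(31) + 3*(29) = 149; iterating: T(2)=149, T(3)=391, T(4)=1229, T(5)=3631, T(6)=10949, T(7)=32791, T(8)=98429, T(9)=295231, T(10)=885749, T(11)=2657191, T(12)=7971629; answer 7971629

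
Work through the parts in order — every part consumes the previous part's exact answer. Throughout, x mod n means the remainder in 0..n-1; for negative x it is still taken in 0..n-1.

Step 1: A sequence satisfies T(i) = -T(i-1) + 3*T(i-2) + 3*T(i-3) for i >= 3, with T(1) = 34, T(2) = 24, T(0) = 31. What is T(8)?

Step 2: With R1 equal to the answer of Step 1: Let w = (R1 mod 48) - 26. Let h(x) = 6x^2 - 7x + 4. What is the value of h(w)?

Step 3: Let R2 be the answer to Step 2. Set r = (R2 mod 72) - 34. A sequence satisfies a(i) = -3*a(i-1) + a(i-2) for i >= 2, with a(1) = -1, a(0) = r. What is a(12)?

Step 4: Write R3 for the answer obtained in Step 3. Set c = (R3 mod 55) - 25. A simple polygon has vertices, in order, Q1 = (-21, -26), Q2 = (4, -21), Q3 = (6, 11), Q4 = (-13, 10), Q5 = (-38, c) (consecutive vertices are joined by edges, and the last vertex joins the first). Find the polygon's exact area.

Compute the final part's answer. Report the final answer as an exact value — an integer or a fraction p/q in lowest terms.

1059

Step 1: T(3) = -1*(24) + 3*(34) + 3*(31) = 171; iterating: T(3)=171, T(4)=3, T(5)=582, T(6)=-60, T(7)=1815, T(8)=-249; answer -249
Step 2: R1 = -249; w = 13; 6*(13)^2 - 7*(13)^1 + 4 = (1014) + (-91) + (4) = 927; answer 927
Step 3: R2 = 927; r = 29; a(2) = -3*(-1) + 1*(29) = 32; iterating: a(2)=32, a(3)=-97, a(4)=323, a(5)=-1066, a(6)=3521, a(7)=-11629, a(8)=38408, a(9)=-126853, a(10)=418967, a(11)=-1383754, a(12)=4570229; answer 4570229
Step 4: R3 = 4570229; c = -21; cross terms: (-21*-21 - 4*-26)=545, (4*11 - 6*-21)=170, (6*10 - -13*11)=203, (-13*-21 - -38*10)=653, (-38*-26 - -21*-21)=547; twice the area = |2118| = 2118; area = 1059; answer 1059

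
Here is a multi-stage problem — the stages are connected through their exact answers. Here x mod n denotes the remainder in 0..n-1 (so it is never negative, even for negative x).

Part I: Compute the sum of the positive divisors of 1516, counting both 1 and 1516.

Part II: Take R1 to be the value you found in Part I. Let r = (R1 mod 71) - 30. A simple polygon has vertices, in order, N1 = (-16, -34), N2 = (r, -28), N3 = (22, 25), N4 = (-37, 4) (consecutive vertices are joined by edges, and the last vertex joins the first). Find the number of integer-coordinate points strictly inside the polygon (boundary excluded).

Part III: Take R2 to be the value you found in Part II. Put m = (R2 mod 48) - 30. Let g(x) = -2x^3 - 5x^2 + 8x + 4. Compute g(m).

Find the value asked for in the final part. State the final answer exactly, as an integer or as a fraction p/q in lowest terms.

11765

Part I: 1516 = 2^2 * 379; sigma = (1 + 2 + 4) * (1 + 379) = 7 * 380 = 2660; answer 2660
Part II: R1 = 2660; r = 3; cross terms: (-16*-28 - 3*-34)=550, (3*25 - 22*-28)=691, (22*4 - -37*25)=1013, (-37*-34 - -16*4)=1322; twice the area = |3576| = 3576; area = 1788; boundary points = 1 + 1 + 1 + 1 = 4; strictly interior points = area - boundary/2 + 1 = 1787; answer 1787
Part III: R2 = 1787; m = -19; -2*(-19)^3 - 5*(-19)^2 + 8*(-19)^1 + 4 = (13718) + (-1805) + (-152) + (4) = 11765; answer 11765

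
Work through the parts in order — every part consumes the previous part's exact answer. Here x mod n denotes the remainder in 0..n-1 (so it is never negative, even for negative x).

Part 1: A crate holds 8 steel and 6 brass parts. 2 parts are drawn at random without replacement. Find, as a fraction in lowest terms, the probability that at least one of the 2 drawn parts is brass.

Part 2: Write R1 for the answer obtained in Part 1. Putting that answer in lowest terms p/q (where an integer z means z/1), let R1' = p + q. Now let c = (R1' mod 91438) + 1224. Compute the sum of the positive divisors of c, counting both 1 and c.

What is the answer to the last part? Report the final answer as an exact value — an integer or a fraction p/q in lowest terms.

2160

Part 1: total draws C(14,2) = 91; complement C(8,2) = 28; favorable 91 - 28 = 63; P = 9/13; answer 9/13
Part 2: R1 = 9/13; threaded value p + q = 22; c = 1246; 1246 = 2 * 7 * 89; sigma = (1 + 2) * (1 + 7) * (1 + 89) = 3 * 8 * 90 = 2160; answer 2160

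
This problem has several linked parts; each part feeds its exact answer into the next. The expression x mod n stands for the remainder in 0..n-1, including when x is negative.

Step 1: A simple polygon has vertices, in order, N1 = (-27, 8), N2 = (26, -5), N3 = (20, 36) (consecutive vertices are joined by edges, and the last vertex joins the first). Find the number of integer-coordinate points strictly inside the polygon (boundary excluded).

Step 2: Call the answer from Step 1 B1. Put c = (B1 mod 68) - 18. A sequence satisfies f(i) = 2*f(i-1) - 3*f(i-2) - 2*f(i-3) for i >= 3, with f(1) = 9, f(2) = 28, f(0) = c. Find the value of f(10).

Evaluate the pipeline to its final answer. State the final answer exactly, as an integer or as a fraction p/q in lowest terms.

Step 1: cross terms: (-27*-5 - 26*8)=-73, (26*36 - 20*-5)=1036, (20*8 - -27*36)=1132; twice the area = |2095| = 2095; area = 2095/2; boundary points = 1 + 1 + 1 = 3; strictly interior points = area - boundary/2 + 1 = 1047; answer 1047
Step 2: B1 = 1047; c = 9; f(3) = 2*(28) - 3*(9) - 2*(9) = 11; iterating: f(3)=11, f(4)=-80, f(5)=-249, f(6)=-280, f(7)=347, f(8)=2032, f(9)=3583, f(10)=376; answer 376

376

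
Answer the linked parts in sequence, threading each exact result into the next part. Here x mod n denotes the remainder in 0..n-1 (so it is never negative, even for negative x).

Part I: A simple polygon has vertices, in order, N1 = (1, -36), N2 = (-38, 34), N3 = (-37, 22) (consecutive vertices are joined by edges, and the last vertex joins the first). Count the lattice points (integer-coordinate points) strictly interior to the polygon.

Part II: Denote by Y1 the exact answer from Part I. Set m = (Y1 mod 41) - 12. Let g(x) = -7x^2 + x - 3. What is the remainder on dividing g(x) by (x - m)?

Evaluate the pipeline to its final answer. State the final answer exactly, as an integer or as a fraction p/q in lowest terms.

-3369

Part I: cross terms: (1*34 - -38*-36)=-1334, (-38*22 - -37*34)=422, (-37*-36 - 1*22)=1310; twice the area = |398| = 398; area = 199; boundary points = 1 + 1 + 2 = 4; strictly interior points = area - boundary/2 + 1 = 198; answer 198
Part II: Y1 = 198; m = 22; remainder = value at the root: -7*(22)^2 + 1*(22)^1 - 3 = (-3388) + (22) + (-3) = -3369; answer -3369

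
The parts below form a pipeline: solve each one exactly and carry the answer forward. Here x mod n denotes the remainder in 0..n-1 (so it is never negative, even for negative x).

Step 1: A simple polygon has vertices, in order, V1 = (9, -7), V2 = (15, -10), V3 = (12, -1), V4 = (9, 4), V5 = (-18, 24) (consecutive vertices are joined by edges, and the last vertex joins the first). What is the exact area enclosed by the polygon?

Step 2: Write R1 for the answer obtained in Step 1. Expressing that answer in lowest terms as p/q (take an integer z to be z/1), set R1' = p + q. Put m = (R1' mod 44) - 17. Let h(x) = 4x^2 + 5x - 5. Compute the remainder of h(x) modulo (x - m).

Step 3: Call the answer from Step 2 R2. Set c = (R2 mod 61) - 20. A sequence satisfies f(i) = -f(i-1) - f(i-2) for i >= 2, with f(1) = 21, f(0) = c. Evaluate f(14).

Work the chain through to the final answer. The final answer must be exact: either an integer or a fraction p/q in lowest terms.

-48

Step 1: cross terms: (9*-10 - 15*-7)=15, (15*-1 - 12*-10)=105, (12*4 - 9*-1)=57, (9*24 - -18*4)=288, (-18*-7 - 9*24)=-90; twice the area = |375| = 375; area = 375/2; answer 375/2
Step 2: R1 = 375/2; threaded value p + q = 377; m = 8; remainder = value at the root: 4*(8)^2 + 5*(8)^1 - 5 = (256) + (40) + (-5) = 291; answer 291
Step 3: R2 = 291; c = 27; f(2) = -1*(21) - 1*(27) = -48; iterating: f(2)=-48, f(3)=27, f(4)=21, f(5)=-48, f(6)=27, f(7)=21, f(8)=-48, f(9)=27, f(10)=21, f(11)=-48, f(12)=27, f(13)=21, f(14)=-48; answer -48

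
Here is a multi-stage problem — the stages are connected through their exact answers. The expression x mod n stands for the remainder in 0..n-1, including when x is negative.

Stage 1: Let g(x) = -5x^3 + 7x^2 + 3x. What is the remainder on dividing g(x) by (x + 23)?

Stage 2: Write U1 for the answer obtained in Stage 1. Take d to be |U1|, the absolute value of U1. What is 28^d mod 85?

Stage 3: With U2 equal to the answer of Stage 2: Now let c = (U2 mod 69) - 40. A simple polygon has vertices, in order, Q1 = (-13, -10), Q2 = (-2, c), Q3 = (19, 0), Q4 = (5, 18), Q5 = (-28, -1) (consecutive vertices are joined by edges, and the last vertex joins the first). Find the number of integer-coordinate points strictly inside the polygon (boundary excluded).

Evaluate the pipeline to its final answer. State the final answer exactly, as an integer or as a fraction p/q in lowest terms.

Stage 1: remainder = value at the root: -5*(-23)^3 + 7*(-23)^2 + 3*(-23)^1 = (60835) + (3703) + (-69) = 64469; answer 64469
Stage 2: U1 = 64469; d = 64469; squarings mod 85: 28^1=28, 28^2=19, 28^4=21, 28^8=16, 28^16=1, 28^32=1, 28^64=1, 28^128=1, 28^256=1, 28^512=1, 28^1024=1, 28^2048=1, 28^4096=1, 28^8192=1, 28^16384=1, 28^32768=1; 28^64469 = 28^1 * 28^4 * 28^16 * 28^64 * 28^128 * 28^256 * 28^512 * 28^2048 * 28^4096 * 28^8192 * 28^16384 * 28^32768 = 78 (mod 85); answer 78
Stage 3: U2 = 78; c = -31; cross terms: (-13*-31 - -2*-10)=383, (-2*0 - 19*-31)=589, (19*18 - 5*0)=342, (5*-1 - -28*18)=499, (-28*-10 - -13*-1)=267; twice the area = |2080| = 2080; area = 1040; boundary points = 1 + 1 + 2 + 1 + 3 = 8; strictly interior points = area - boundary/2 + 1 = 1037; answer 1037

1037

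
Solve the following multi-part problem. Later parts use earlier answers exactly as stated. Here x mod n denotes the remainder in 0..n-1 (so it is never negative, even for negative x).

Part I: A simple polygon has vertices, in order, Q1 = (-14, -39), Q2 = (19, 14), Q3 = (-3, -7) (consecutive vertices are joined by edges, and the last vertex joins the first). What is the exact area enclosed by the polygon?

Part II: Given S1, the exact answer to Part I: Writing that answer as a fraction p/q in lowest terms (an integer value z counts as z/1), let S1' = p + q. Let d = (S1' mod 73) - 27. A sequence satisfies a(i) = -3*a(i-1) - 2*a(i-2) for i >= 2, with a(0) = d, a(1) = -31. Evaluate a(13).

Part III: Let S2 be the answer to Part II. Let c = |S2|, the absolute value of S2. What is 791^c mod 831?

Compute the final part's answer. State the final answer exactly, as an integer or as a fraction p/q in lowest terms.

Part I: cross terms: (-14*14 - 19*-39)=545, (19*-7 - -3*14)=-91, (-3*-39 - -14*-7)=19; twice the area = |473| = 473; area = 473/2; answer 473/2
Part II: S1 = 473/2; threaded value p + q = 475; d = 10; a(2) = -3*(-31) - 2*(10) = 73; iterating: a(2)=73, a(3)=-157, a(4)=325, a(5)=-661, a(6)=1333, a(7)=-2677, a(8)=5365, a(9)=-10741, a(10)=21493, a(11)=-42997, a(12)=86005, a(13)=-172021; answer -172021
Part III: S2 = -172021; c = 172021; squarings mod 831: 791^1=791, 791^2=769, 791^4=520, 791^8=325, 791^16=88, 791^32=265, 791^64=421, 791^128=238, 791^256=136, 791^512=214, 791^1024=91, 791^2048=802, 791^4096=10, 791^8192=100, 791^16384=28, 791^32768=784, 791^65536=547, 791^131072=49; 791^172021 = 791^1 * 791^4 * 791^16 * 791^32 * 791^64 * 791^128 * 791^256 * 791^512 * 791^1024 * 791^2048 * 791^4096 * 791^32768 * 791^131072 = 797 (mod 831); answer 797

797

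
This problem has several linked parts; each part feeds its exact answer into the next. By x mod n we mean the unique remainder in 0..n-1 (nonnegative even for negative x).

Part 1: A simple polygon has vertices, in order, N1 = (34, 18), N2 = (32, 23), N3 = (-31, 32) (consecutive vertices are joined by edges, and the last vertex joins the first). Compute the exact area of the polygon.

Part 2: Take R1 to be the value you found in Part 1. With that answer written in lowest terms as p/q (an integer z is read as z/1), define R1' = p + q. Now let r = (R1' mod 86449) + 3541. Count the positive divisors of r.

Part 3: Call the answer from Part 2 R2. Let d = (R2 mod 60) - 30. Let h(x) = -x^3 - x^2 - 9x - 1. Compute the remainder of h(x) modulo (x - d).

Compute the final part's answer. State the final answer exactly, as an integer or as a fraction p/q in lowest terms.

-307

Part 1: cross terms: (34*23 - 32*18)=206, (32*32 - -31*23)=1737, (-31*18 - 34*32)=-1646; twice the area = |297| = 297; area = 297/2; answer 297/2
Part 2: R1 = 297/2; threaded value p + q = 299; r = 3840; 3840 = 2^8 * 3 * 5; number of divisors = (8+1) * (1+1) * (1+1) = 36; answer 36
Part 3: R2 = 36; d = 6; remainder = value at the root: -1*(6)^3 - 1*(6)^2 - 9*(6)^1 - 1 = (-216) + (-36) + (-54) + (-1) = -307; answer -307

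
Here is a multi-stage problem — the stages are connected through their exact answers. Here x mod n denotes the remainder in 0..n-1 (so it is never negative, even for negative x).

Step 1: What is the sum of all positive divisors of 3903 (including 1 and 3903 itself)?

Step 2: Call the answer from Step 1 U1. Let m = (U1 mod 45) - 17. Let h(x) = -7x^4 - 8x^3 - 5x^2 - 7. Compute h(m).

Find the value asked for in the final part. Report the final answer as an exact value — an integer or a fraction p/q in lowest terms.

Step 1: 3903 = 3 * 1301; sigma = (1 + 3) * (1 + 1301) = 4 * 1302 = 5208; answer 5208
Step 2: U1 = 5208; m = 16; -7*(16)^4 - 8*(16)^3 - 5*(16)^2 - 7 = (-458752) + (-32768) + (-1280) + (-7) = -492807; answer -492807

-492807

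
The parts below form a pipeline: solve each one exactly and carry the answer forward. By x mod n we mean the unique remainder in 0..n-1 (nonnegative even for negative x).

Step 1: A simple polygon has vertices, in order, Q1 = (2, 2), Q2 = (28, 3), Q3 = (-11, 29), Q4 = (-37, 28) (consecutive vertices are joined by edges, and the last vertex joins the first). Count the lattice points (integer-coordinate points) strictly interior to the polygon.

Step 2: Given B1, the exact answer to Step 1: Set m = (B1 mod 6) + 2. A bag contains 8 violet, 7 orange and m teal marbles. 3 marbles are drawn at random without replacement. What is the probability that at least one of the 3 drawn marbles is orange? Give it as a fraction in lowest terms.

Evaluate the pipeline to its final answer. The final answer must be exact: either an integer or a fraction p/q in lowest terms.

Step 1: cross terms: (2*3 - 28*2)=-50, (28*29 - -11*3)=845, (-11*28 - -37*29)=765, (-37*2 - 2*28)=-130; twice the area = |1430| = 1430; area = 715; boundary points = 1 + 13 + 1 + 13 = 28; strictly interior points = area - boundary/2 + 1 = 702; answer 702
Step 2: B1 = 702; m = 2; total draws C(17,3) = 680; complement C(10,3) = 120; favorable 680 - 120 = 560; P = 14/17; answer 14/17

14/17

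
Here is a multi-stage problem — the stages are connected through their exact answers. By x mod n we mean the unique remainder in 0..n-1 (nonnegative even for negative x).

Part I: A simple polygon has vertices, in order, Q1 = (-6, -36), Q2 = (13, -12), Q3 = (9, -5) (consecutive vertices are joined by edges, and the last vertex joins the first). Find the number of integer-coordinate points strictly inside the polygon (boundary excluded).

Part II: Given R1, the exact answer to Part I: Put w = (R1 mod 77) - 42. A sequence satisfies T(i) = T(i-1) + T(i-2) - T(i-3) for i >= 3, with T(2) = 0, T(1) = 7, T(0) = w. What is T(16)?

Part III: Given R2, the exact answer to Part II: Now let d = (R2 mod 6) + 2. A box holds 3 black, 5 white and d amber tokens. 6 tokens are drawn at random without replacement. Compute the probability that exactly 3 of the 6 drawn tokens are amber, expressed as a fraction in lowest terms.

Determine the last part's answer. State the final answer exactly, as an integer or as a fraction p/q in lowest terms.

56/143

Part I: cross terms: (-6*-12 - 13*-36)=540, (13*-5 - 9*-12)=43, (9*-36 - -6*-5)=-354; twice the area = |229| = 229; area = 229/2; boundary points = 1 + 1 + 1 = 3; strictly interior points = area - boundary/2 + 1 = 114; answer 114
Part II: R1 = 114; w = -5; T(3) = 1*(0) + 1*(7) - 1*(-5) = 12; iterating: T(3)=12, T(4)=5, T(5)=17, T(6)=10, T(7)=22, T(8)=15, T(9)=27, T(10)=20, T(11)=32, T(12)=25, T(13)=37, T(14)=30, T(15)=42, T(16)=35; answer 35
Part III: R2 = 35; d = 7; total draws C(15,6) = 5005; favorable C(7,3)*C(8,3) = 1960; P = 56/143; answer 56/143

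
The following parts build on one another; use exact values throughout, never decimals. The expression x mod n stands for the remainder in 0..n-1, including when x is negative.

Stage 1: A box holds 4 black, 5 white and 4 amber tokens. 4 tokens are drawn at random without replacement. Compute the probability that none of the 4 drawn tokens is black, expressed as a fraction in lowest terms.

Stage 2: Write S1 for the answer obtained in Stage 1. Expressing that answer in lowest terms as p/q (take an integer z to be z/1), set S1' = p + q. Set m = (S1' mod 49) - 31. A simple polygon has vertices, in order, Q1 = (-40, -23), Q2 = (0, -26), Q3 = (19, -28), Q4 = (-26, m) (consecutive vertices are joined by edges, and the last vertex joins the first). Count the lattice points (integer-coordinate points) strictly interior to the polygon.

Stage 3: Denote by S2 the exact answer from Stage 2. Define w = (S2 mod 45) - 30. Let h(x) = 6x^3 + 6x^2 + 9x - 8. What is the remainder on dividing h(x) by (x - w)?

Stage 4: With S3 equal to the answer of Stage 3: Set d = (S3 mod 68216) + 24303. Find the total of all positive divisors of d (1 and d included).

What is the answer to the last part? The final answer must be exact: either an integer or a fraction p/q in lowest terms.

100152

Stage 1: total draws C(13,4) = 715; favorable C(9,4) = 126; P = 126/715; answer 126/715
Stage 2: S1 = 126/715; threaded value p + q = 841; m = -23; cross terms: (-40*-26 - 0*-23)=1040, (0*-28 - 19*-26)=494, (19*-23 - -26*-28)=-1165, (-26*-23 - -40*-23)=-322; twice the area = |47| = 47; area = 47/2; boundary points = 1 + 1 + 5 + 14 = 21; strictly interior points = area - boundary/2 + 1 = 14; answer 14
Stage 3: S2 = 14; w = -16; remainder = value at the root: 6*(-16)^3 + 6*(-16)^2 + 9*(-16)^1 - 8 = (-24576) + (1536) + (-144) + (-8) = -23192; answer -23192
Stage 4: S3 = -23192; d = 69327; 69327 = 3^2 * 7703; sigma = (1 + 3 + 9) * (1 + 7703) = 13 * 7704 = 100152; answer 100152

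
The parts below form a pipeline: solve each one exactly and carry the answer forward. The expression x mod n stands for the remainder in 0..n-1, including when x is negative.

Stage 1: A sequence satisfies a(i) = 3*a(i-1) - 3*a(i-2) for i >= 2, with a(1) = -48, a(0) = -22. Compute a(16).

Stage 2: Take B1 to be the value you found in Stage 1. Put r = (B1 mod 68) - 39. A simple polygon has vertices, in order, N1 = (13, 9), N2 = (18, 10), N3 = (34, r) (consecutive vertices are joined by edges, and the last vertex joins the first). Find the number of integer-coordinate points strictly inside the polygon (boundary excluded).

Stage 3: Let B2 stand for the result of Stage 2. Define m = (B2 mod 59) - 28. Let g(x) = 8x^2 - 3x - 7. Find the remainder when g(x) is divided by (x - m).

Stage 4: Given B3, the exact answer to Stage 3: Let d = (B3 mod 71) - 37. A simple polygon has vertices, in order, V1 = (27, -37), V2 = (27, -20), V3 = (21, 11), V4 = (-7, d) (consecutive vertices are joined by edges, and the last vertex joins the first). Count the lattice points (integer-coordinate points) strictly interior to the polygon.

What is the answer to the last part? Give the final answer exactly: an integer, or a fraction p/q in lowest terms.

820

Stage 1: a(2) = 3*(-48) - 3*(-22) = -78; iterating: a(2)=-78, a(3)=-90, a(4)=-36, a(5)=162, a(6)=594, a(7)=1296, a(8)=2106, a(9)=2430, a(10)=972, a(11)=-4374, a(12)=-16038, a(13)=-34992, a(14)=-56862, a(15)=-65610, a(16)=-26244; answer -26244
Stage 2: B1 = -26244; r = -35; cross terms: (13*10 - 18*9)=-32, (18*-35 - 34*10)=-970, (34*9 - 13*-35)=761; twice the area = |-241| = 241; area = 241/2; boundary points = 1 + 1 + 1 = 3; strictly interior points = area - boundary/2 + 1 = 120; answer 120
Stage 3: B2 = 120; m = -26; remainder = value at the root: 8*(-26)^2 - 3*(-26)^1 - 7 = (5408) + (78) + (-7) = 5479; answer 5479
Stage 4: B3 = 5479; d = -25; cross terms: (27*-20 - 27*-37)=459, (27*11 - 21*-20)=717, (21*-25 - -7*11)=-448, (-7*-37 - 27*-25)=934; twice the area = |1662| = 1662; area = 831; boundary points = 17 + 1 + 4 + 2 = 24; strictly interior points = area - boundary/2 + 1 = 820; answer 820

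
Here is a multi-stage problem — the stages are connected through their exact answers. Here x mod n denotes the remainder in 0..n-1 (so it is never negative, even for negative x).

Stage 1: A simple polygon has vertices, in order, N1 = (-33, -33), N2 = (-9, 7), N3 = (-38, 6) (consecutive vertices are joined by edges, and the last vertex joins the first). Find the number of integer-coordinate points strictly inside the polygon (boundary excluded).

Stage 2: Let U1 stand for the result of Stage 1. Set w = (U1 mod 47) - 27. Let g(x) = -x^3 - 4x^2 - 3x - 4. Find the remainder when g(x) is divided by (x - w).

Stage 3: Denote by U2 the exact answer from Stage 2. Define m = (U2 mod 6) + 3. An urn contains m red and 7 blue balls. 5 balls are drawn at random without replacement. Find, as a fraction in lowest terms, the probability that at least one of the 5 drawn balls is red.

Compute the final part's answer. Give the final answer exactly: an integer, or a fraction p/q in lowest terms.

257/264

Stage 1: cross terms: (-33*7 - -9*-33)=-528, (-9*6 - -38*7)=212, (-38*-33 - -33*6)=1452; twice the area = |1136| = 1136; area = 568; boundary points = 8 + 1 + 1 = 10; strictly interior points = area - boundary/2 + 1 = 564; answer 564
Stage 2: U1 = 564; w = -27; remainder = value at the root: -1*(-27)^3 - 4*(-27)^2 - 3*(-27)^1 - 4 = (19683) + (-2916) + (81) + (-4) = 16844; answer 16844
Stage 3: U2 = 16844; m = 5; total draws C(12,5) = 792; complement C(7,5) = 21; favorable 792 - 21 = 771; P = 257/264; answer 257/264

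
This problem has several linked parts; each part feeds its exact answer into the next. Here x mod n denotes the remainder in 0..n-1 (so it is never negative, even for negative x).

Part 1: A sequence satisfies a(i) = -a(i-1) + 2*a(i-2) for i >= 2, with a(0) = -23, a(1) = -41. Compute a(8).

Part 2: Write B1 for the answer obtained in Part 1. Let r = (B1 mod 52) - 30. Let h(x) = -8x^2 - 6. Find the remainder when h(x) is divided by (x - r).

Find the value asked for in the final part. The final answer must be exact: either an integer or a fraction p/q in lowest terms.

-3534

Part 1: a(2) = -1*(-41) + 2*(-23) = -5; iterating: a(2)=-5, a(3)=-77, a(4)=67, a(5)=-221, a(6)=355, a(7)=-797, a(8)=1507; answer 1507
Part 2: B1 = 1507; r = 21; remainder = value at the root: -8*(21)^2 - 6 = (-3528) + (-6) = -3534; answer -3534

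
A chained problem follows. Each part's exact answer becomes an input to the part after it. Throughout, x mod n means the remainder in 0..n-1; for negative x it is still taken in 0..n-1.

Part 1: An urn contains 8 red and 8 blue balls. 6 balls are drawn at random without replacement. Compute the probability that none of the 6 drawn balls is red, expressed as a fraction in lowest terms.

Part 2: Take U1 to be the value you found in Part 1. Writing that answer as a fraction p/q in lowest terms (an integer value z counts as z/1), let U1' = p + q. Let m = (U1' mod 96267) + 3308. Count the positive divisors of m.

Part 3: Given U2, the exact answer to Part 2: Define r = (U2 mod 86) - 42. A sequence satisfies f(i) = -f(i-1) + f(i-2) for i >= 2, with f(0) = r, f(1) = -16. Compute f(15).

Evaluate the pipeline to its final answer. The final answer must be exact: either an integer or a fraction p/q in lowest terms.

Part 1: total draws C(16,6) = 8008; favorable C(8,6) = 28; P = 1/286; answer 1/286
Part 2: U1 = 1/286; threaded value p + q = 287; m = 3595; 3595 = 5 * 719; number of divisors = (1+1) * (1+1) = 4; answer 4
Part 3: U2 = 4; r = -38; f(2) = -1*(-16) + 1*(-38) = -22; iterating: f(2)=-22, f(3)=6, f(4)=-28, f(5)=34, f(6)=-62, f(7)=96, f(8)=-158, f(9)=254, f(10)=-412, f(11)=666, f(12)=-1078, f(13)=1744, f(14)=-2822, f(15)=4566; answer 4566

4566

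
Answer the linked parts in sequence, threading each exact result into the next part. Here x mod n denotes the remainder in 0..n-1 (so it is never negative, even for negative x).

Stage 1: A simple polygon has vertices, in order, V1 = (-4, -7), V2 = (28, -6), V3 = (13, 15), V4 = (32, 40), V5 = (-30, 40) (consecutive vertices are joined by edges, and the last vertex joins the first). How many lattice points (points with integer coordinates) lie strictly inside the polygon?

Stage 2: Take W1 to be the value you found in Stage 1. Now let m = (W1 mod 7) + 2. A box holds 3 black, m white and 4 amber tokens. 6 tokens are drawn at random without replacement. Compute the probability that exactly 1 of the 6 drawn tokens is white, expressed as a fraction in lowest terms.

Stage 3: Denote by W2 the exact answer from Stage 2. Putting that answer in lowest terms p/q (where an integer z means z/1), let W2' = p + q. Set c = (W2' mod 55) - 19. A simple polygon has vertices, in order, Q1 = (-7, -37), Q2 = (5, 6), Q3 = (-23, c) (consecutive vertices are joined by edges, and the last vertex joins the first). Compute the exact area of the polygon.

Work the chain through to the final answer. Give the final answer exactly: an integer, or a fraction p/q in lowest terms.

Stage 1: cross terms: (-4*-6 - 28*-7)=220, (28*15 - 13*-6)=498, (13*40 - 32*15)=40, (32*40 - -30*40)=2480, (-30*-7 - -4*40)=370; twice the area = |3608| = 3608; area = 1804; boundary points = 1 + 3 + 1 + 62 + 1 = 68; strictly interior points = area - boundary/2 + 1 = 1771; answer 1771
Stage 2: W1 = 1771; m = 2; total draws C(9,6) = 84; favorable C(2,1)*C(7,5) = 42; P = 1/2; answer 1/2
Stage 3: W2 = 1/2; threaded value p + q = 3; c = -16; cross terms: (-7*6 - 5*-37)=143, (5*-16 - -23*6)=58, (-23*-37 - -7*-16)=739; twice the area = |940| = 940; area = 470; answer 470

470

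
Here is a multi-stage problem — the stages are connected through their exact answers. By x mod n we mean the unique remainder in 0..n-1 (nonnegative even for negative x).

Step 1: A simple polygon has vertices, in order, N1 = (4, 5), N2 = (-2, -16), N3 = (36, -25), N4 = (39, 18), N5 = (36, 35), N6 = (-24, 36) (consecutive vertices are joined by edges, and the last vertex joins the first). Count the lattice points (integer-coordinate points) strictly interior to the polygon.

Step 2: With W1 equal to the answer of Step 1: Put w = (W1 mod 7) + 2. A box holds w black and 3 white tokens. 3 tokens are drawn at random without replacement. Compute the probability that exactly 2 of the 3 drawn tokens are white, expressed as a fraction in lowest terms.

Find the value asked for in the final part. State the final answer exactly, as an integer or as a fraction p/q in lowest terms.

12/35

Step 1: cross terms: (4*-16 - -2*5)=-54, (-2*-25 - 36*-16)=626, (36*18 - 39*-25)=1623, (39*35 - 36*18)=717, (36*36 - -24*35)=2136, (-24*5 - 4*36)=-264; twice the area = |4784| = 4784; area = 2392; boundary points = 3 + 1 + 1 + 1 + 1 + 1 = 8; strictly interior points = area - boundary/2 + 1 = 2389; answer 2389
Step 2: W1 = 2389; w = 4; total draws C(7,3) = 35; favorable C(3,2)*C(4,1) = 12; P = 12/35; answer 12/35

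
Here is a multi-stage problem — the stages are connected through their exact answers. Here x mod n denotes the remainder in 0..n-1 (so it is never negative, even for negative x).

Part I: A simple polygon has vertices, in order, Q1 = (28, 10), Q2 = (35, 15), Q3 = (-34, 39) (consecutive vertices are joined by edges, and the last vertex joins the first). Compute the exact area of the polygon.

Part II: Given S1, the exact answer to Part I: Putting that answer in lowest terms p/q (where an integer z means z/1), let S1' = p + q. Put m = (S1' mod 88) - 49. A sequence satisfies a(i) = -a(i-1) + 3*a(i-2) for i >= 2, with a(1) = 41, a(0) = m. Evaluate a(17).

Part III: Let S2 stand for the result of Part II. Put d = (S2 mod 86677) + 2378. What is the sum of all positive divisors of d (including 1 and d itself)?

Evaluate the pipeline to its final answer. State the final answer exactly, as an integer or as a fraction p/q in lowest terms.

Part I: cross terms: (28*15 - 35*10)=70, (35*39 - -34*15)=1875, (-34*10 - 28*39)=-1432; twice the area = |513| = 513; area = 513/2; answer 513/2
Part II: S1 = 513/2; threaded value p + q = 515; m = 26; a(2) = -1*(41) + 3*(26) = 37; iterating: a(2)=37, a(3)=86, a(4)=25, a(5)=233, a(6)=-158, a(7)=857, a(8)=-1331, a(9)=3902, a(10)=-7895, a(11)=19601, a(12)=-43286, a(13)=102089, a(14)=-231947, a(15)=538214, a(16)=-1234055, a(17)=2848697; answer 2848697
Part III: S2 = 2848697; d = 77411; 77411 = 199 * 389; sigma = (1 + 199) * (1 + 389) = 200 * 390 = 78000; answer 78000

78000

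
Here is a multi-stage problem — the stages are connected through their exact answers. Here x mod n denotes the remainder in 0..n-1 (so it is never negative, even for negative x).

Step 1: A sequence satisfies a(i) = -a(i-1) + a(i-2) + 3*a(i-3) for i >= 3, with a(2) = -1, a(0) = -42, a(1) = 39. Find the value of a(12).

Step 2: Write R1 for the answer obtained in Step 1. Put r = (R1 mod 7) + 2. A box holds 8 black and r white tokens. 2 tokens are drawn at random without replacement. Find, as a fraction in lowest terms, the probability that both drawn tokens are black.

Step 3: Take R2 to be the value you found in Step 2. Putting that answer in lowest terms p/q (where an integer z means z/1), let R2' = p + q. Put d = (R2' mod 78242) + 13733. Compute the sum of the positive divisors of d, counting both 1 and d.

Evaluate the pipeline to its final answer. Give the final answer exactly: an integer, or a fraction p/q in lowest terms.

28440

Step 1: a(3) = -1*(-1) + 1*(39) + 3*(-42) = -86; iterating: a(3)=-86, a(4)=202, a(5)=-291, a(6)=235, a(7)=80, a(8)=-718, a(9)=1503, a(10)=-1981, a(11)=1330, a(12)=1198; answer 1198
Step 2: R1 = 1198; r = 3; total draws C(11,2) = 55; favorable C(8,2) = 28; P = 28/55; answer 28/55
Step 3: R2 = 28/55; threaded value p + q = 83; d = 13816; 13816 = 2^3 * 11 * 157; sigma = (1 + 2 + 4 + 8) * (1 + 11) * (1 + 157) = 15 * 12 * 158 = 28440; answer 28440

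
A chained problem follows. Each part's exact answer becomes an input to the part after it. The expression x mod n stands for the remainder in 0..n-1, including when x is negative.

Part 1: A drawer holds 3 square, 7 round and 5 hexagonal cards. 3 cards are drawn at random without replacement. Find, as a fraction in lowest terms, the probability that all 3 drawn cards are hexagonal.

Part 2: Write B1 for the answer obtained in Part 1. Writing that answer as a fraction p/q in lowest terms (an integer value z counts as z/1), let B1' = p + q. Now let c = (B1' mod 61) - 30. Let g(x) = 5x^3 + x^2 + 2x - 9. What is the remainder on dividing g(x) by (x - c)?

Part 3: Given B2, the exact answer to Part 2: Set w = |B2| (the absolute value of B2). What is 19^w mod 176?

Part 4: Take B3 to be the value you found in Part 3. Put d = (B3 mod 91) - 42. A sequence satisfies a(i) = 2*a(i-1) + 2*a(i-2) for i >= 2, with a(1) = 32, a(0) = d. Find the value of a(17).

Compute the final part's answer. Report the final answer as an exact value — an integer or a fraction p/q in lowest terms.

276520960

Part 1: total draws C(15,3) = 455; favorable C(5,3) = 10; P = 2/91; answer 2/91
Part 2: B1 = 2/91; threaded value p + q = 93; c = 2; remainder = value at the root: 5*(2)^3 + 1*(2)^2 + 2*(2)^1 - 9 = (40) + (4) + (4) + (-9) = 39; answer 39
Part 3: B2 = 39; w = 39; squarings mod 176: 19^1=19, 19^2=9, 19^4=81, 19^8=49, 19^16=113, 19^32=97; 19^39 = 19^1 * 19^2 * 19^4 * 19^32 = 139 (mod 176); answer 139
Part 4: B3 = 139; d = 6; a(2) = 2*(32) + 2*(6) = 76; iterating: a(2)=76, a(3)=216, a(4)=584, a(5)=1600, a(6)=4368, a(7)=11936, a(8)=32608, a(9)=89088, a(10)=243392, a(11)=664960, a(12)=1816704, a(13)=4963328, a(14)=13560064, a(15)=37046784, a(16)=101213696, a(17)=276520960; answer 276520960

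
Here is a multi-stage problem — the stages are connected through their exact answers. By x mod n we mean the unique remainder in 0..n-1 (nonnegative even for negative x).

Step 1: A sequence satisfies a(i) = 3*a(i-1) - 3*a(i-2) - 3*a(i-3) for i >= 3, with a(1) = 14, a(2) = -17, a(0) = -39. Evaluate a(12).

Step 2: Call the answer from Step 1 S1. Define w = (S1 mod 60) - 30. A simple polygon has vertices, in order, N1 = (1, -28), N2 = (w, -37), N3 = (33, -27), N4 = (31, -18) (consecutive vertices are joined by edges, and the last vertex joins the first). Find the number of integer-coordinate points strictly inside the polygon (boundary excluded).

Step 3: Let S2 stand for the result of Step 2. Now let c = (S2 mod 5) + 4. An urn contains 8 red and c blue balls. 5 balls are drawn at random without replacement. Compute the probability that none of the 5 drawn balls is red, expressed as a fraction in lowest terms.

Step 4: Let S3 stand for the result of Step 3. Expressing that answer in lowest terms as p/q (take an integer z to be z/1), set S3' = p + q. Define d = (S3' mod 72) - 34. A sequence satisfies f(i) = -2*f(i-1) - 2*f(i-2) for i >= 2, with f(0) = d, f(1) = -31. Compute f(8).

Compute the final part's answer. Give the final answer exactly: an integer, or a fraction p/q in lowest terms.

-544

Step 1: a(3) = 3*(-17) - 3*(14) - 3*(-39) = 24; iterating: a(3)=24, a(4)=81, a(5)=222, a(6)=351, a(7)=144, a(8)=-1287, a(9)=-5346, a(10)=-12609, a(11)=-17928, a(12)=81; answer 81
Step 2: S1 = 81; w = -9; cross terms: (1*-37 - -9*-28)=-289, (-9*-27 - 33*-37)=1464, (33*-18 - 31*-27)=243, (31*-28 - 1*-18)=-850; twice the area = |568| = 568; area = 284; boundary points = 1 + 2 + 1 + 10 = 14; strictly interior points = area - boundary/2 + 1 = 278; answer 278
Step 3: S2 = 278; c = 7; total draws C(15,5) = 3003; favorable C(7,5) = 21; P = 1/143; answer 1/143
Step 4: S3 = 1/143; threaded value p + q = 144; d = -34; f(2) = -2*(-31) - 2*(-34) = 130; iterating: f(2)=130, f(3)=-198, f(4)=136, f(5)=124, f(6)=-520, f(7)=792, f(8)=-544; answer -544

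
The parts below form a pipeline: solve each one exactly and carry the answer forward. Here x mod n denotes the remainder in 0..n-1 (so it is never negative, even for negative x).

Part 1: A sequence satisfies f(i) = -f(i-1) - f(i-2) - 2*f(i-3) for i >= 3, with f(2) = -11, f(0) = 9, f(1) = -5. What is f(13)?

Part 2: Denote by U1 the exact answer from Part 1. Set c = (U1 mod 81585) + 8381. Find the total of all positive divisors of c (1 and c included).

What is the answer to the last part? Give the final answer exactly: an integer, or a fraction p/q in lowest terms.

12660

Part 1: f(3) = -1*(-11) - 1*(-5) - 2*(9) = -2; iterating: f(3)=-2, f(4)=23, f(5)=1, f(6)=-20, f(7)=-27, f(8)=45, f(9)=22, f(10)=-13, f(11)=-99, f(12)=68, f(13)=57; answer 57
Part 2: U1 = 57; c = 8438; 8438 = 2 * 4219; sigma = (1 + 2) * (1 + 4219) = 3 * 4220 = 12660; answer 12660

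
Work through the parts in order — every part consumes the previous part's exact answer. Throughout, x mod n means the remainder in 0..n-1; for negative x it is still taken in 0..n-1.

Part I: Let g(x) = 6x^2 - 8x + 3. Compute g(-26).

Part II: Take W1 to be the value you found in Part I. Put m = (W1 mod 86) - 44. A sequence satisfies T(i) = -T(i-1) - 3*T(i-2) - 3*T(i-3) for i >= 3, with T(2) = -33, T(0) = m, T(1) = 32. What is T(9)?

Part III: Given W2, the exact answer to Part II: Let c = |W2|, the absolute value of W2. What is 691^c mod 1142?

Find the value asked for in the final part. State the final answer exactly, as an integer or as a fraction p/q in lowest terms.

Part I: 6*(-26)^2 - 8*(-26)^1 + 3 = (4056) + (208) + (3) = 4267; answer 4267
Part II: W1 = 4267; m = 9; T(3) = -1*(-33) - 3*(32) - 3*(9) = -90; iterating: T(3)=-90, T(4)=93, T(5)=276, T(6)=-285, T(7)=-822, T(8)=849, T(9)=2472; answer 2472
Part III: W2 = 2472; c = 2472; squarings mod 1142: 691^1=691, 691^2=125, 691^4=779, 691^8=439, 691^16=865, 691^32=215, 691^64=545, 691^128=105, 691^256=747, 691^512=713, 691^1024=179, 691^2048=65; 691^2472 = 691^8 * 691^32 * 691^128 * 691^256 * 691^2048 = 125 (mod 1142); answer 125

125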